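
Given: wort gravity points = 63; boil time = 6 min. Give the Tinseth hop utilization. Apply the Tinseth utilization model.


U = 1.65·0.000125^(GP/1000) · (1 − e^(−0.04·t))/4.15
bigness = 1.65·0.000125^(63/1000) = 0.9367
boil_factor = (1 − e^(−0.04·6))/4.15 = 0.0514
U = 0.9367 · 0.0514

0.0482


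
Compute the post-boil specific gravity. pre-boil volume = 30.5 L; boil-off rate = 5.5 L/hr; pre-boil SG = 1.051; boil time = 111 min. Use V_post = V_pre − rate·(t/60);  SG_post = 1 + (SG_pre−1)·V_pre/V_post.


V_post = 30.5 − 5.5·(111/60) = 20.3250
SG_post = 1 + (1.051 − 1)·30.5/20.3250

1.0765


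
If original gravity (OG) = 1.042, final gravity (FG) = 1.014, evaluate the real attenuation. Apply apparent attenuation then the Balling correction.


AA = (OG−FG)/(OG−1)·100;  RA = AA·0.8192
AA = (1.042 − 1.014)/(1.042 − 1)·100 = 66.6667
RA = 66.6667·0.8192

54.6133 %


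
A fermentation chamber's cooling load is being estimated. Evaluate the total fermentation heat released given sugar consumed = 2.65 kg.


Q = m_sugar · 590 kJ/kg
Q = 2.65 · 590

1563.5000 kJ


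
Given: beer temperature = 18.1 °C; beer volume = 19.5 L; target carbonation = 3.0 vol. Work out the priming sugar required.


residual = 14.695·(0.01821 + 0.09011·e^(−0.04·T));  sugar = (target − residual)·4.0·V
residual = 14.695·(0.01821 + 0.09011·e^(−0.04·18.1)) = 0.9096
sugar = (3.0 − 0.9096)·4.0·19.5

163.0540 g


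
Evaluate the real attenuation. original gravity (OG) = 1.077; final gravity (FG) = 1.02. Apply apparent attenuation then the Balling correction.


AA = (OG−FG)/(OG−1)·100;  RA = AA·0.8192
AA = (1.077 − 1.02)/(1.077 − 1)·100 = 74.0260
RA = 74.0260·0.8192

60.6421 %


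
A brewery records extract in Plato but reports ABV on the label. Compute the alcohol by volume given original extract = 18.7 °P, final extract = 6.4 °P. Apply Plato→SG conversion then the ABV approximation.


SG = 259/(259 − P);  ABV = (OG − FG)·131.25
OG = 259/(259 − 18.7) = 1.0778
FG = 259/(259 − 6.4) = 1.0253
ABV = (1.0778 − 1.0253)·131.25

6.8884 % ABV


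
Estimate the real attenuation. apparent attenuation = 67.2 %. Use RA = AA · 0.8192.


RA = 67.2 · 0.8192

55.0502 %


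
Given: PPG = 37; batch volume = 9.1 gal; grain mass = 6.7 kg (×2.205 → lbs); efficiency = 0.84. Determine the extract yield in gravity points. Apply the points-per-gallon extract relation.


points = lbs × PPG × eff / vol
lbs = 6.7 × 2.205 = 14.7735
points = 14.7735 × 37 × 0.84 / 9.1

50.4572 points


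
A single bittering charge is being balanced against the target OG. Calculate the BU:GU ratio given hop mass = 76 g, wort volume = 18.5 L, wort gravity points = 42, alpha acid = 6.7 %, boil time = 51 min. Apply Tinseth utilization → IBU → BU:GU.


U = 1.65·0.000125^(GP/1000)·(1−e^(−0.04t))/4.15;  IBU = (α/100)·m·U·1000/V;  BU:GU = IBU/GP
U = 1.65·0.000125^(42/1000)·(1−e^(−0.04·51))/4.15 = 0.2371
IBU = (6.7/100)·76·0.2371·1000/18.5 = 65.2721
BU:GU = 65.2721/42

1.5541


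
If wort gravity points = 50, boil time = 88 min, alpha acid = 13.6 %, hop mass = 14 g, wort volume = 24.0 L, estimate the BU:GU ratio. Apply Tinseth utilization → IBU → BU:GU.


U = 1.65·0.000125^(GP/1000)·(1−e^(−0.04t))/4.15;  IBU = (α/100)·m·U·1000/V;  BU:GU = IBU/GP
U = 1.65·0.000125^(50/1000)·(1−e^(−0.04·88))/4.15 = 0.2462
IBU = (13.6/100)·14·0.2462·1000/24.0 = 19.5294
BU:GU = 19.5294/50

0.3906


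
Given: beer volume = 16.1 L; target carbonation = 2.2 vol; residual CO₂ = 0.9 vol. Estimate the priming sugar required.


sugar = (target − residual)·4.0·V
sugar = (2.2 − 0.9)·4.0·16.1

83.7200 g


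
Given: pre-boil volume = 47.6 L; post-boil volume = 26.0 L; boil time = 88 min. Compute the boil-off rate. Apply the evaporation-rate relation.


rate = (V_pre − V_post) / (t_min/60)
rate = (47.6 − 26.0) / (88/60)

14.7273 L/hr


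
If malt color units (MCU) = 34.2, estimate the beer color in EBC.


SRM = 1.4922·MCU^0.6859;  EBC = SRM·1.97
SRM = 1.4922·34.2^0.6859 = 16.8273
EBC = 16.8273·1.97

33.1499 EBC


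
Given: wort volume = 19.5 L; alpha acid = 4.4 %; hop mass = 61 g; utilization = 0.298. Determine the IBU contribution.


IBU = (α/100)·mass·U·1000 / V
IBU = (4.4/100)·61·0.298·1000 / 19.5

41.0170 IBU


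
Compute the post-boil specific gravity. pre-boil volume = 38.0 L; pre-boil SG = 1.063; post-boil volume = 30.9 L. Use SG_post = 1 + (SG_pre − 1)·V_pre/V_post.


pts_pre = (1.063 − 1)·1000 = 63.0000
pts_post = 63.0000·38.0/30.9 = 77.4757
SG_post = 1 + 77.4757/1000

1.0775


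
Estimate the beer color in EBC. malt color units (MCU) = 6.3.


SRM = 1.4922·MCU^0.6859;  EBC = SRM·1.97
SRM = 1.4922·6.3^0.6859 = 5.2734
EBC = 5.2734·1.97

10.3887 EBC


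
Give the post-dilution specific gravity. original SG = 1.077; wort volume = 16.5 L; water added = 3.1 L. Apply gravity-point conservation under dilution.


SG_new = 1 + (SG_old − 1)·V_old/(V_old + V_water)
pts = (1.077 − 1)·1000·16.5/(16.5 + 3.1) = 64.8214
SG_new = 1 + 64.8214/1000

1.0648


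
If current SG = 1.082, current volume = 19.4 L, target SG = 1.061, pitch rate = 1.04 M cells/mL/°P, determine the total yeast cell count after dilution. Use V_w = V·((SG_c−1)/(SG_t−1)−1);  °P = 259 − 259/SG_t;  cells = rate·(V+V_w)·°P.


V_w = 19.4·((1.082−1)/(1.061−1)−1) = 6.6787
V_final = 19.4 + 6.6787 = 26.0787
°P = 259 − 259/1.061 = 14.8907
cells = 1.04·26.0787·14.8907

403.8623 billion cells


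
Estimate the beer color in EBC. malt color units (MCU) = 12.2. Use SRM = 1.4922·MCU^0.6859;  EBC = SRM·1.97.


SRM = 1.4922·12.2^0.6859 = 8.2978
EBC = 8.2978·1.97

16.3466 EBC


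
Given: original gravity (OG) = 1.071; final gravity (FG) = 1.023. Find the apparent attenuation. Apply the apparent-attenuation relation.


AA = (OG − FG)/(OG − 1) · 100
AA = (1.071 − 1.023)/(1.071 − 1) · 100

67.6056 %


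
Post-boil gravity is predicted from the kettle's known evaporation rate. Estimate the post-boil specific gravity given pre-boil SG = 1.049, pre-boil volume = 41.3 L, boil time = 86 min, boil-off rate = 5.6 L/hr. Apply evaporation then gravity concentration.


V_post = V_pre − rate·(t/60);  SG_post = 1 + (SG_pre−1)·V_pre/V_post
V_post = 41.3 − 5.6·(86/60) = 33.2733
SG_post = 1 + (1.049 − 1)·41.3/33.2733

1.0608


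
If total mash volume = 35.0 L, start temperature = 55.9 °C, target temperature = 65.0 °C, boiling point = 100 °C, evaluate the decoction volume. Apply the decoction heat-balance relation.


V_dec = V_total·(T_target − T_start)/(T_boil − T_start)
V_dec = 35.0·(65.0 − 55.9)/(100 − 55.9)

7.2222 L


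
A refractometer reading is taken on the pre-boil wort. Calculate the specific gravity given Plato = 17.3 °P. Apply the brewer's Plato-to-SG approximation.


SG = 259/(259 − P)
SG = 259/(259 − 17.3)

1.0716


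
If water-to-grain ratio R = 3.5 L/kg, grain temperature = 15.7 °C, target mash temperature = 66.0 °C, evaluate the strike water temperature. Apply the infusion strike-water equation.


T_strike = (0.41/R)·(T_mash − T_grain) + T_mash
T_strike = (0.41/3.5)·(66.0 − 15.7) + 66.0

71.8923 °C


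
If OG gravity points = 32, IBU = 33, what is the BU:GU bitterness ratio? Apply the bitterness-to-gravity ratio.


BU:GU = IBU / OG_points
BU:GU = 33 / 32

1.0312


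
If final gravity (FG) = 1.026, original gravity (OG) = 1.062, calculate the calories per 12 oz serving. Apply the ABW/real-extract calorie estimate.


ABW = (OG−FG)·131.25·0.79/FG;  °P = 259 − 259/SG (for OG→OE and FG→AE);  RE = 0.1808·OE + 0.8192·AE;  Cal = (6.9·ABW + 4·(RE−0.1))·FG·3.55
ABW = (1.062 − 1.026)·131.25·0.79/1.026 = 3.6382
OE = 259 − 259/1.062 = 15.1205 °P
AE = 259 − 259/1.026 = 6.5634 °P
RE = 0.1808·15.1205 + 0.8192·6.5634 = 8.1105 °P
Cal = (6.9·3.6382 + 4·(8.1105−0.1))·1.026·3.55

208.1401 kcal


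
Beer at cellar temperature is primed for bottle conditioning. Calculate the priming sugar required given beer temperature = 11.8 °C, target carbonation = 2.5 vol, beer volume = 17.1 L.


residual = 14.695·(0.01821 + 0.09011·e^(−0.04·T));  sugar = (target − residual)·4.0·V
residual = 14.695·(0.01821 + 0.09011·e^(−0.04·11.8)) = 1.0935
sugar = (2.5 − 1.0935)·4.0·17.1

96.2012 g


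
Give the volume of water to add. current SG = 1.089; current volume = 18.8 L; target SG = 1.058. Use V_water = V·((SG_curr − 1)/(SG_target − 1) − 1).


V_water = 18.8·((1.089 − 1)/(1.058 − 1) − 1)

10.0483 L


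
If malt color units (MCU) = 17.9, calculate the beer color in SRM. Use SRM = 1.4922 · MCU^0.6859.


SRM = 1.4922 · 17.9^0.6859

10.7934 SRM


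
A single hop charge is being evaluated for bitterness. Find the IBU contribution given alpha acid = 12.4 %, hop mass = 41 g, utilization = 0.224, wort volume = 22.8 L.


IBU = (α/100)·mass·U·1000 / V
IBU = (12.4/100)·41·0.224·1000 / 22.8

49.9481 IBU


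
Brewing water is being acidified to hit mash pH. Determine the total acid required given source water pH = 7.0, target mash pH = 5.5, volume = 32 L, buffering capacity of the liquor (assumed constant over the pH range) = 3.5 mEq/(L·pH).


acid = buffering capacity · (pH_source − pH_target) · V
acid = 3.5 · (7.0 − 5.5) · 32

168.0000 mEq


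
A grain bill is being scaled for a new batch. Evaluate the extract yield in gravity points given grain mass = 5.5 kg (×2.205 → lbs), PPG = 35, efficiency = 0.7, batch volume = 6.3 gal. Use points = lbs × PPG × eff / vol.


lbs = 5.5 × 2.205 = 12.1275
points = 12.1275 × 35 × 0.7 / 6.3

47.1625 points


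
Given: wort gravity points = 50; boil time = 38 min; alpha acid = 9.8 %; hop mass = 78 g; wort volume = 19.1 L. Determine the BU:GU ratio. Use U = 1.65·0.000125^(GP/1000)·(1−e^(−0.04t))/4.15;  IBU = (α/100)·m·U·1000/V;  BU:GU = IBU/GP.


U = 1.65·0.000125^(50/1000)·(1−e^(−0.04·38))/4.15 = 0.1982
IBU = (9.8/100)·78·0.1982·1000/19.1 = 79.3195
BU:GU = 79.3195/50

1.5864


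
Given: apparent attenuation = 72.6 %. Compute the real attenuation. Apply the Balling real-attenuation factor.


RA = AA · 0.8192
RA = 72.6 · 0.8192

59.4739 %


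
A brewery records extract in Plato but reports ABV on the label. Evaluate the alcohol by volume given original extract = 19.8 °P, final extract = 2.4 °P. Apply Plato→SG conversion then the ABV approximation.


SG = 259/(259 − P);  ABV = (OG − FG)·131.25
OG = 259/(259 − 19.8) = 1.0828
FG = 259/(259 − 2.4) = 1.0094
ABV = (1.0828 − 1.0094)·131.25

9.6367 % ABV


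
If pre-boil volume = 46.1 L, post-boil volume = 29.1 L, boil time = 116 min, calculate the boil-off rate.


rate = (V_pre − V_post) / (t_min/60)
rate = (46.1 − 29.1) / (116/60)

8.7931 L/hr


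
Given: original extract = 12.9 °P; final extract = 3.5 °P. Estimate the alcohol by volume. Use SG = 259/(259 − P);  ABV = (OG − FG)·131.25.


OG = 259/(259 − 12.9) = 1.0524
FG = 259/(259 − 3.5) = 1.0137
ABV = (1.0524 − 1.0137)·131.25

5.0819 % ABV


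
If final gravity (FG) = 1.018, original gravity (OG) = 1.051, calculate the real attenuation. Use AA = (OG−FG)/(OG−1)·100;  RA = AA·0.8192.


AA = (1.051 − 1.018)/(1.051 − 1)·100 = 64.7059
RA = 64.7059·0.8192

53.0071 %


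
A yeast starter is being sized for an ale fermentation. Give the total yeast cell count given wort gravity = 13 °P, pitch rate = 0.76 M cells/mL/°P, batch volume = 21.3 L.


cells (billions) = rate · V_L · °P
cells = 0.76 · 21.3 · 13

210.4440 billion cells


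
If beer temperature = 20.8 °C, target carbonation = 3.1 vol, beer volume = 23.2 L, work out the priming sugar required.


residual = 14.695·(0.01821 + 0.09011·e^(−0.04·T));  sugar = (target − residual)·4.0·V
residual = 14.695·(0.01821 + 0.09011·e^(−0.04·20.8)) = 0.8438
sugar = (3.1 − 0.8438)·4.0·23.2

209.3713 g


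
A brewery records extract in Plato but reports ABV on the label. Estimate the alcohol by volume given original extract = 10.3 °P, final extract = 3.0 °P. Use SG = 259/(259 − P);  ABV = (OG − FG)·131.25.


OG = 259/(259 − 10.3) = 1.0414
FG = 259/(259 − 3.0) = 1.0117
ABV = (1.0414 − 1.0117)·131.25

3.8977 % ABV


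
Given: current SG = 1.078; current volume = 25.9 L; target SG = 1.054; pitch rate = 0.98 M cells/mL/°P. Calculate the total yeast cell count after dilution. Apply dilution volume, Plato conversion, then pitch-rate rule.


V_w = V·((SG_c−1)/(SG_t−1)−1);  °P = 259 − 259/SG_t;  cells = rate·(V+V_w)·°P
V_w = 25.9·((1.078−1)/(1.054−1)−1) = 11.5111
V_final = 25.9 + 11.5111 = 37.4111
°P = 259 − 259/1.054 = 13.2694
cells = 0.98·37.4111·13.2694

486.4964 billion cells


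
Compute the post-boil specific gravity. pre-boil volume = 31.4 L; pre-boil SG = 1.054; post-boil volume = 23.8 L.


SG_post = 1 + (SG_pre − 1)·V_pre/V_post
pts_pre = (1.054 − 1)·1000 = 54.0000
pts_post = 54.0000·31.4/23.8 = 71.2437
SG_post = 1 + 71.2437/1000

1.0712


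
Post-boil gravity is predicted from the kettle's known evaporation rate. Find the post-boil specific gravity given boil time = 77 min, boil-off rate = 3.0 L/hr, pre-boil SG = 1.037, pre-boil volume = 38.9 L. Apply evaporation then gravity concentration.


V_post = V_pre − rate·(t/60);  SG_post = 1 + (SG_pre−1)·V_pre/V_post
V_post = 38.9 − 3.0·(77/60) = 35.0500
SG_post = 1 + (1.037 − 1)·38.9/35.0500

1.0411


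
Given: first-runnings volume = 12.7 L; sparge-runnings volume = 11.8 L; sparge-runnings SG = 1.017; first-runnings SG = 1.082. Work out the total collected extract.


total = Σ (SG_i − 1)·1000·V_i
first = (1.082 − 1)·1000·12.7 = 1041.4000
sparge = (1.017 − 1)·1000·11.8 = 200.6000
total = 1041.4000 + 200.6000

1242.0000 gravity·L


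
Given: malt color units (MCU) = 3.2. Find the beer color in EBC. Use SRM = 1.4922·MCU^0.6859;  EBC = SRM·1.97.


SRM = 1.4922·3.2^0.6859 = 3.3137
EBC = 3.3137·1.97

6.5279 EBC


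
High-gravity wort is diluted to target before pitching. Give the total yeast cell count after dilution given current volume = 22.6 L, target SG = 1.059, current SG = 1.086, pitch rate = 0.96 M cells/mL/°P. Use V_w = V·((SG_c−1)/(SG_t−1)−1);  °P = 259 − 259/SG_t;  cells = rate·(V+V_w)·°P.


V_w = 22.6·((1.086−1)/(1.059−1)−1) = 10.3424
V_final = 22.6 + 10.3424 = 32.9424
°P = 259 − 259/1.059 = 14.4297
cells = 0.96·32.9424·14.4297

456.3331 billion cells


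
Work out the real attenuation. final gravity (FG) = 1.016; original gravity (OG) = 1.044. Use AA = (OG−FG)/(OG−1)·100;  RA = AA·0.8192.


AA = (1.044 − 1.016)/(1.044 − 1)·100 = 63.6364
RA = 63.6364·0.8192

52.1309 %


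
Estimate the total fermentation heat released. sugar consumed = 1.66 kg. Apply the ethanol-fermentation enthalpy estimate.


Q = m_sugar · 590 kJ/kg
Q = 1.66 · 590

979.4000 kJ


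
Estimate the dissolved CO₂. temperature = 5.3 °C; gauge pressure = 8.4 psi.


vols = (P + 14.695)·(0.01821 + 0.09011·e^(−0.04·T))
vols = (8.4 + 14.695)·(0.01821 + 0.09011·e^(−0.04·5.3))

2.1041 volumes


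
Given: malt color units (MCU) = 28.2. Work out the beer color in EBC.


SRM = 1.4922·MCU^0.6859;  EBC = SRM·1.97
SRM = 1.4922·28.2^0.6859 = 14.7419
EBC = 14.7419·1.97

29.0415 EBC


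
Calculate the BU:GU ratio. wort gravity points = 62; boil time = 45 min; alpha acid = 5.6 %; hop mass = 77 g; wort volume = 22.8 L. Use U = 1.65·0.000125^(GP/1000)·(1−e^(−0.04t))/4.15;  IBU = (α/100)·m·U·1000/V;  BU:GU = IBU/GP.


U = 1.65·0.000125^(62/1000)·(1−e^(−0.04·45))/4.15 = 0.1901
IBU = (5.6/100)·77·0.1901·1000/22.8 = 35.9517
BU:GU = 35.9517/62

0.5799


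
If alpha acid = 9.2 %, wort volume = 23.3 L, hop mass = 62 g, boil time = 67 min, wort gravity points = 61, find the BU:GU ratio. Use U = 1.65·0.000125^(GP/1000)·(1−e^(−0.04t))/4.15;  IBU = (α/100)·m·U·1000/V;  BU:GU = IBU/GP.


U = 1.65·0.000125^(61/1000)·(1−e^(−0.04·67))/4.15 = 0.2140
IBU = (9.2/100)·62·0.2140·1000/23.3 = 52.3992
BU:GU = 52.3992/61

0.8590


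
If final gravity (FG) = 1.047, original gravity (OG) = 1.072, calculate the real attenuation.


AA = (OG−FG)/(OG−1)·100;  RA = AA·0.8192
AA = (1.072 − 1.047)/(1.072 − 1)·100 = 34.7222
RA = 34.7222·0.8192

28.4444 %


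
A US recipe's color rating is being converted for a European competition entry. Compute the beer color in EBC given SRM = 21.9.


EBC = SRM · 1.97
EBC = 21.9 · 1.97

43.1430 EBC


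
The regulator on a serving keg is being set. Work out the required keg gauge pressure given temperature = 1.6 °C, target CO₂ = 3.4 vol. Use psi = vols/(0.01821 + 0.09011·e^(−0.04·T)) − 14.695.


psi = 3.4/(0.01821 + 0.09011·e^(−0.04·1.6)) − 14.695

18.4003 psi


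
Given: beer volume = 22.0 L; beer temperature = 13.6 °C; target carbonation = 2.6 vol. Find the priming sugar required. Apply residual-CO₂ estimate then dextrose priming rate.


residual = 14.695·(0.01821 + 0.09011·e^(−0.04·T));  sugar = (target − residual)·4.0·V
residual = 14.695·(0.01821 + 0.09011·e^(−0.04·13.6)) = 1.0362
sugar = (2.6 − 1.0362)·4.0·22.0

137.6169 g


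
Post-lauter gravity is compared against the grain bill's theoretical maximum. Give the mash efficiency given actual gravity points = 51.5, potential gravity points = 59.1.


efficiency = actual / potential × 100
efficiency = 51.5 / 59.1 × 100

87.1404 %


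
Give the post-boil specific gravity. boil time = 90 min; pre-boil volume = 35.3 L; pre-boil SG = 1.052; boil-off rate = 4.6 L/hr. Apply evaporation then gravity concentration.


V_post = V_pre − rate·(t/60);  SG_post = 1 + (SG_pre−1)·V_pre/V_post
V_post = 35.3 − 4.6·(90/60) = 28.4000
SG_post = 1 + (1.052 − 1)·35.3/28.4000

1.0646


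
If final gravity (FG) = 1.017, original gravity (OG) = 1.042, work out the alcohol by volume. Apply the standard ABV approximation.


ABV = (OG − FG) · 131.25
ABV = (1.042 − 1.017) · 131.25

3.2813 % ABV


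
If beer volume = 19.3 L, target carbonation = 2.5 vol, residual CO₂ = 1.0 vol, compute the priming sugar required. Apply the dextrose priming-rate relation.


sugar = (target − residual)·4.0·V
sugar = (2.5 − 1.0)·4.0·19.3

115.8000 g


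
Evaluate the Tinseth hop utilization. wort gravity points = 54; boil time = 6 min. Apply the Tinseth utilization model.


U = 1.65·0.000125^(GP/1000) · (1 − e^(−0.04·t))/4.15
bigness = 1.65·0.000125^(54/1000) = 1.0156
boil_factor = (1 − e^(−0.04·6))/4.15 = 0.0514
U = 1.0156 · 0.0514

0.0522


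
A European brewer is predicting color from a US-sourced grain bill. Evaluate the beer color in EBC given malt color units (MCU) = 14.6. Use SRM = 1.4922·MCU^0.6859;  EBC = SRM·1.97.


SRM = 1.4922·14.6^0.6859 = 9.3855
EBC = 9.3855·1.97

18.4894 EBC


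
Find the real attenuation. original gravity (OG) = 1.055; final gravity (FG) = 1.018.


AA = (OG−FG)/(OG−1)·100;  RA = AA·0.8192
AA = (1.055 − 1.018)/(1.055 − 1)·100 = 67.2727
RA = 67.2727·0.8192

55.1098 %


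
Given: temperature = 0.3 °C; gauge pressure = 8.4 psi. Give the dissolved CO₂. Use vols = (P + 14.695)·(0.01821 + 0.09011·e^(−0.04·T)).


vols = (8.4 + 14.695)·(0.01821 + 0.09011·e^(−0.04·0.3))

2.4768 volumes


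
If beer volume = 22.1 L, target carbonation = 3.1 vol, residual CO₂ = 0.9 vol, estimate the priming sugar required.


sugar = (target − residual)·4.0·V
sugar = (3.1 − 0.9)·4.0·22.1

194.4800 g


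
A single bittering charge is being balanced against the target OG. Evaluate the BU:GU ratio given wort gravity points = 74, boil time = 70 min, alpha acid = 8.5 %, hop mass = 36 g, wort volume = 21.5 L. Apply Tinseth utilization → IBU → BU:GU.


U = 1.65·0.000125^(GP/1000)·(1−e^(−0.04t))/4.15;  IBU = (α/100)·m·U·1000/V;  BU:GU = IBU/GP
U = 1.65·0.000125^(74/1000)·(1−e^(−0.04·70))/4.15 = 0.1920
IBU = (8.5/100)·36·0.1920·1000/21.5 = 27.3302
BU:GU = 27.3302/74

0.3693


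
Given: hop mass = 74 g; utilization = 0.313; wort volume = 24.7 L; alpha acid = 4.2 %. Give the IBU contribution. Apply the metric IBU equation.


IBU = (α/100)·mass·U·1000 / V
IBU = (4.2/100)·74·0.313·1000 / 24.7

39.3848 IBU


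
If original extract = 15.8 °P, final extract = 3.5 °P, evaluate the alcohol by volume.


SG = 259/(259 − P);  ABV = (OG − FG)·131.25
OG = 259/(259 − 15.8) = 1.0650
FG = 259/(259 − 3.5) = 1.0137
ABV = (1.0650 − 1.0137)·131.25

6.7290 % ABV


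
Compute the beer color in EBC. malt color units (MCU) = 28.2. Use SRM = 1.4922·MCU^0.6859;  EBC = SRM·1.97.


SRM = 1.4922·28.2^0.6859 = 14.7419
EBC = 14.7419·1.97

29.0415 EBC


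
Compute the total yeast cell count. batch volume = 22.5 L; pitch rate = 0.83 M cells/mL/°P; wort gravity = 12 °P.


cells (billions) = rate · V_L · °P
cells = 0.83 · 22.5 · 12

224.1000 billion cells


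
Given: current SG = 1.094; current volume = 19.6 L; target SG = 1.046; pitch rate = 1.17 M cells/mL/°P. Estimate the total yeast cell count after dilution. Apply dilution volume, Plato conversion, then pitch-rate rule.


V_w = V·((SG_c−1)/(SG_t−1)−1);  °P = 259 − 259/SG_t;  cells = rate·(V+V_w)·°P
V_w = 19.6·((1.094−1)/(1.046−1)−1) = 20.4522
V_final = 19.6 + 20.4522 = 40.0522
°P = 259 − 259/1.046 = 11.3901
cells = 1.17·40.0522·11.3901

533.7500 billion cells


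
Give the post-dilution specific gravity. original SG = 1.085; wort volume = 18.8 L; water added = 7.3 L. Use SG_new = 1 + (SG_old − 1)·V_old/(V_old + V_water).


pts = (1.085 − 1)·1000·18.8/(18.8 + 7.3) = 61.2261
SG_new = 1 + 61.2261/1000

1.0612


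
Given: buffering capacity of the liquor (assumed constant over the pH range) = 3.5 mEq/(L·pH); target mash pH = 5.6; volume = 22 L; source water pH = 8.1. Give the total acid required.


acid = buffering capacity · (pH_source − pH_target) · V
acid = 3.5 · (8.1 − 5.6) · 22

192.5000 mEq


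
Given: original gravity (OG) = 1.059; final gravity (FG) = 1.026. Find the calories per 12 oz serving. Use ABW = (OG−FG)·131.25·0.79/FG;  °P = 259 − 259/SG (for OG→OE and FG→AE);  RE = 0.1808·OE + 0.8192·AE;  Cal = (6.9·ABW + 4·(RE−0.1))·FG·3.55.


ABW = (1.059 − 1.026)·131.25·0.79/1.026 = 3.3350
OE = 259 − 259/1.059 = 14.4297 °P
AE = 259 − 259/1.026 = 6.5634 °P
RE = 0.1808·14.4297 + 0.8192·6.5634 = 7.9856 °P
Cal = (6.9·3.3350 + 4·(7.9856−0.1))·1.026·3.55

198.7008 kcal


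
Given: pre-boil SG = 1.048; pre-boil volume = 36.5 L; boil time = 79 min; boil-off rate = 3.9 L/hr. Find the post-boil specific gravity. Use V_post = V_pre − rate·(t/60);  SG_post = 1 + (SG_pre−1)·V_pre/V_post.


V_post = 36.5 − 3.9·(79/60) = 31.3650
SG_post = 1 + (1.048 − 1)·36.5/31.3650

1.0559


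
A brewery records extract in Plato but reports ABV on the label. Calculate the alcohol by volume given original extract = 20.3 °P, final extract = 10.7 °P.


SG = 259/(259 − P);  ABV = (OG − FG)·131.25
OG = 259/(259 − 20.3) = 1.0850
FG = 259/(259 − 10.7) = 1.0431
ABV = (1.0850 − 1.0431)·131.25

5.5061 % ABV


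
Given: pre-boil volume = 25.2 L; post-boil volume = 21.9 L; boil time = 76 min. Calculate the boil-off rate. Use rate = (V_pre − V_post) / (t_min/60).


rate = (25.2 − 21.9) / (76/60)

2.6053 L/hr


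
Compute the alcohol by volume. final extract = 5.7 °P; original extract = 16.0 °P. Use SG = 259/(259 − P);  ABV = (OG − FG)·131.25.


OG = 259/(259 − 16.0) = 1.0658
FG = 259/(259 − 5.7) = 1.0225
ABV = (1.0658 − 1.0225)·131.25

5.6885 % ABV


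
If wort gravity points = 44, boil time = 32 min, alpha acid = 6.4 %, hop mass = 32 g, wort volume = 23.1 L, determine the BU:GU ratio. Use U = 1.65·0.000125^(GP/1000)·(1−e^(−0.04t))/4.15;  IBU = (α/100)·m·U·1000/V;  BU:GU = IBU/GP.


U = 1.65·0.000125^(44/1000)·(1−e^(−0.04·32))/4.15 = 0.1933
IBU = (6.4/100)·32·0.1933·1000/23.1 = 17.1369
BU:GU = 17.1369/44

0.3895


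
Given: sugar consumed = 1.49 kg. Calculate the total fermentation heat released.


Q = m_sugar · 590 kJ/kg
Q = 1.49 · 590

879.1000 kJ


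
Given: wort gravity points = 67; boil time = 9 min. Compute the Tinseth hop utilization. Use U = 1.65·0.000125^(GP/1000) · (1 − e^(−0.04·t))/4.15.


bigness = 1.65·0.000125^(67/1000) = 0.9036
boil_factor = (1 − e^(−0.04·9))/4.15 = 0.0728
U = 0.9036 · 0.0728

0.0658


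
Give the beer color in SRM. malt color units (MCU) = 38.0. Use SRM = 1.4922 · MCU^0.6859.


SRM = 1.4922 · 38.0^0.6859

18.0884 SRM


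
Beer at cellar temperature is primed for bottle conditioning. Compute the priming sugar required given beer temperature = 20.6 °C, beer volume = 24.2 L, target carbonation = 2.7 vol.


residual = 14.695·(0.01821 + 0.09011·e^(−0.04·T));  sugar = (target − residual)·4.0·V
residual = 14.695·(0.01821 + 0.09011·e^(−0.04·20.6)) = 0.8485
sugar = (2.7 − 0.8485)·4.0·24.2

179.2279 g


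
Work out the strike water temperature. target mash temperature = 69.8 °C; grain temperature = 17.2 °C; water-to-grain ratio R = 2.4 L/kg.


T_strike = (0.41/R)·(T_mash − T_grain) + T_mash
T_strike = (0.41/2.4)·(69.8 − 17.2) + 69.8

78.7858 °C


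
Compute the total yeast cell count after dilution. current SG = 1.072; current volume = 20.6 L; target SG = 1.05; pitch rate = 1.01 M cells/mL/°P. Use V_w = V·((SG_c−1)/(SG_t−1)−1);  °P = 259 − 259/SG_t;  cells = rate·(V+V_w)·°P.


V_w = 20.6·((1.072−1)/(1.05−1)−1) = 9.0640
V_final = 20.6 + 9.0640 = 29.6640
°P = 259 − 259/1.05 = 12.3333
cells = 1.01·29.6640·12.3333

369.5146 billion cells


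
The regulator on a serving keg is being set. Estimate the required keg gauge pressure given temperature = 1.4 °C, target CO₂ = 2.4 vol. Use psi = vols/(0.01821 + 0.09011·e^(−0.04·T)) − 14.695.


psi = 2.4/(0.01821 + 0.09011·e^(−0.04·1.4)) − 14.695

8.5130 psi


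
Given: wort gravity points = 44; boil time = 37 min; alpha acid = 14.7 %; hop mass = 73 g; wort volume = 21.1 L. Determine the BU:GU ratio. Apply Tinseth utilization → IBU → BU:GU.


U = 1.65·0.000125^(GP/1000)·(1−e^(−0.04t))/4.15;  IBU = (α/100)·m·U·1000/V;  BU:GU = IBU/GP
U = 1.65·0.000125^(44/1000)·(1−e^(−0.04·37))/4.15 = 0.2068
IBU = (14.7/100)·73·0.2068·1000/21.1 = 105.1668
BU:GU = 105.1668/44

2.3902


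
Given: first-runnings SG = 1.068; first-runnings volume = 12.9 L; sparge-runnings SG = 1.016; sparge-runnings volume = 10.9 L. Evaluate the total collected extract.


total = Σ (SG_i − 1)·1000·V_i
first = (1.068 − 1)·1000·12.9 = 877.2000
sparge = (1.016 − 1)·1000·10.9 = 174.4000
total = 877.2000 + 174.4000

1051.6000 gravity·L


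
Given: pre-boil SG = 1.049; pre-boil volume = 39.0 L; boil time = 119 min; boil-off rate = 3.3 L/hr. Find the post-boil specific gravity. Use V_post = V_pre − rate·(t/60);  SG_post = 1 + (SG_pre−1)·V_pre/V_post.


V_post = 39.0 − 3.3·(119/60) = 32.4550
SG_post = 1 + (1.049 − 1)·39.0/32.4550

1.0589


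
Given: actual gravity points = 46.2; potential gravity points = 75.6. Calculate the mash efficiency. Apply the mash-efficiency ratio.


efficiency = actual / potential × 100
efficiency = 46.2 / 75.6 × 100

61.1111 %


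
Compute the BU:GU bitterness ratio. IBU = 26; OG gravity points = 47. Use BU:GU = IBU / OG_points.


BU:GU = 26 / 47

0.5532


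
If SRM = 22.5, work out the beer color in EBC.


EBC = SRM · 1.97
EBC = 22.5 · 1.97

44.3250 EBC


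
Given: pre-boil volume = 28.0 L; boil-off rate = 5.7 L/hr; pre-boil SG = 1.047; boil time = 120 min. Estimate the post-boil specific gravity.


V_post = V_pre − rate·(t/60);  SG_post = 1 + (SG_pre−1)·V_pre/V_post
V_post = 28.0 − 5.7·(120/60) = 16.6000
SG_post = 1 + (1.047 − 1)·28.0/16.6000

1.0793


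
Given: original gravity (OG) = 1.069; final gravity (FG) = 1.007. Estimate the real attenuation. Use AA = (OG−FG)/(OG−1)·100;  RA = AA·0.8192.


AA = (1.069 − 1.007)/(1.069 − 1)·100 = 89.8551
RA = 89.8551·0.8192

73.6093 %


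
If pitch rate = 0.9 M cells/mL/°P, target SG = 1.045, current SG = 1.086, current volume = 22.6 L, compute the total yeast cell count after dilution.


V_w = V·((SG_c−1)/(SG_t−1)−1);  °P = 259 − 259/SG_t;  cells = rate·(V+V_w)·°P
V_w = 22.6·((1.086−1)/(1.045−1)−1) = 20.5911
V_final = 22.6 + 20.5911 = 43.1911
°P = 259 − 259/1.045 = 11.1531
cells = 0.9·43.1911·11.1531

433.5437 billion cells


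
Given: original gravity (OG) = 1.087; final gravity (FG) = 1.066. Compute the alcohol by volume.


ABV = (OG − FG) · 131.25
ABV = (1.087 − 1.066) · 131.25

2.7562 % ABV


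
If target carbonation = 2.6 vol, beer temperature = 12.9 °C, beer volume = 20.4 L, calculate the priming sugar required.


residual = 14.695·(0.01821 + 0.09011·e^(−0.04·T));  sugar = (target − residual)·4.0·V
residual = 14.695·(0.01821 + 0.09011·e^(−0.04·12.9)) = 1.0580
sugar = (2.6 − 1.0580)·4.0·20.4

125.8276 g


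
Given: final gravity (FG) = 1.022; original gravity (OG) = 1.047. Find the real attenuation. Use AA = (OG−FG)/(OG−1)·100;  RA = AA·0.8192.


AA = (1.047 − 1.022)/(1.047 − 1)·100 = 53.1915
RA = 53.1915·0.8192

43.5745 %


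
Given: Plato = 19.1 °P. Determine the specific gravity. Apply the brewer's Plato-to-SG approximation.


SG = 259/(259 − P)
SG = 259/(259 − 19.1)

1.0796


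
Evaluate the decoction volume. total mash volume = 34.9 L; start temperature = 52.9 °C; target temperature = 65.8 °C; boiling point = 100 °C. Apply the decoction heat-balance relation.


V_dec = V_total·(T_target − T_start)/(T_boil − T_start)
V_dec = 34.9·(65.8 − 52.9)/(100 − 52.9)

9.5586 L


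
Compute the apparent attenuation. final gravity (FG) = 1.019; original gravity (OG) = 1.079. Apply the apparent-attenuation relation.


AA = (OG − FG)/(OG − 1) · 100
AA = (1.079 − 1.019)/(1.079 − 1) · 100

75.9494 %


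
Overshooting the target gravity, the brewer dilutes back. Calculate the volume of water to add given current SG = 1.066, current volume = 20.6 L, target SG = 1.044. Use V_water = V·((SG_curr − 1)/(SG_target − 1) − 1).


V_water = 20.6·((1.066 − 1)/(1.044 − 1) − 1)

10.3000 L


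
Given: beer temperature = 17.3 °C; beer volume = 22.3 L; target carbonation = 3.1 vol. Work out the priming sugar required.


residual = 14.695·(0.01821 + 0.09011·e^(−0.04·T));  sugar = (target − residual)·4.0·V
residual = 14.695·(0.01821 + 0.09011·e^(−0.04·17.3)) = 0.9304
sugar = (3.1 − 0.9304)·4.0·22.3

193.5248 g


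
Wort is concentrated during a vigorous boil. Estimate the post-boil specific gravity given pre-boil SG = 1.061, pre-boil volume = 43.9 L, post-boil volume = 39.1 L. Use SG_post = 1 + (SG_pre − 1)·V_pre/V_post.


pts_pre = (1.061 − 1)·1000 = 61.0000
pts_post = 61.0000·43.9/39.1 = 68.4885
SG_post = 1 + 68.4885/1000

1.0685


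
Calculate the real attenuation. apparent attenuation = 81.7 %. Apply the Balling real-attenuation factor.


RA = AA · 0.8192
RA = 81.7 · 0.8192

66.9286 %


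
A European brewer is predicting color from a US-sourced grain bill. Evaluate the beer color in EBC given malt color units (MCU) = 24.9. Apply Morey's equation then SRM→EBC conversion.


SRM = 1.4922·MCU^0.6859;  EBC = SRM·1.97
SRM = 1.4922·24.9^0.6859 = 13.5357
EBC = 13.5357·1.97

26.6653 EBC


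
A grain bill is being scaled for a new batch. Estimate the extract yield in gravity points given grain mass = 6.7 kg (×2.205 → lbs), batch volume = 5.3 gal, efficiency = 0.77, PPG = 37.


points = lbs × PPG × eff / vol
lbs = 6.7 × 2.205 = 14.7735
points = 14.7735 × 37 × 0.77 / 5.3

79.4145 points


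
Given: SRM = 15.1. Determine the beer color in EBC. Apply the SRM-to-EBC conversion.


EBC = SRM · 1.97
EBC = 15.1 · 1.97

29.7470 EBC


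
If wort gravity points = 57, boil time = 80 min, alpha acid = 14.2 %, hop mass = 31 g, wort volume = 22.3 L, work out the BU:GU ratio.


U = 1.65·0.000125^(GP/1000)·(1−e^(−0.04t))/4.15;  IBU = (α/100)·m·U·1000/V;  BU:GU = IBU/GP
U = 1.65·0.000125^(57/1000)·(1−e^(−0.04·80))/4.15 = 0.2285
IBU = (14.2/100)·31·0.2285·1000/22.3 = 45.1057
BU:GU = 45.1057/57

0.7913


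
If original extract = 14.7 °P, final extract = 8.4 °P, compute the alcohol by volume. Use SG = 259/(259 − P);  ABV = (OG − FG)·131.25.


OG = 259/(259 − 14.7) = 1.0602
FG = 259/(259 − 8.4) = 1.0335
ABV = (1.0602 − 1.0335)·131.25

3.4981 % ABV


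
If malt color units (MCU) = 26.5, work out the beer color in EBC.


SRM = 1.4922·MCU^0.6859;  EBC = SRM·1.97
SRM = 1.4922·26.5^0.6859 = 14.1264
EBC = 14.1264·1.97

27.8290 EBC


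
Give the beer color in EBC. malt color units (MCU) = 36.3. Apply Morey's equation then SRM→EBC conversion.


SRM = 1.4922·MCU^0.6859;  EBC = SRM·1.97
SRM = 1.4922·36.3^0.6859 = 17.5294
EBC = 17.5294·1.97

34.5329 EBC


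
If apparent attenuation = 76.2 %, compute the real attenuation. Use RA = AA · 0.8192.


RA = 76.2 · 0.8192

62.4230 %


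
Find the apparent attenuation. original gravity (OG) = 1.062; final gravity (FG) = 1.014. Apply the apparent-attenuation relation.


AA = (OG − FG)/(OG − 1) · 100
AA = (1.062 − 1.014)/(1.062 − 1) · 100

77.4194 %


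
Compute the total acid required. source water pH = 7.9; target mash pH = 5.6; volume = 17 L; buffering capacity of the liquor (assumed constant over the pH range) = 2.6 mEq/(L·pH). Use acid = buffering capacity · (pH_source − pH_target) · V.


acid = 2.6 · (7.9 − 5.6) · 17

101.6600 mEq


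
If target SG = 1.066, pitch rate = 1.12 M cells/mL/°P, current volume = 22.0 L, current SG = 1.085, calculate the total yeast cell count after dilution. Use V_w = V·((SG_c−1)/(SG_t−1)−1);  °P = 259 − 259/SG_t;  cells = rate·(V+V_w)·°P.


V_w = 22.0·((1.085−1)/(1.066−1)−1) = 6.3333
V_final = 22.0 + 6.3333 = 28.3333
°P = 259 − 259/1.066 = 16.0356
cells = 1.12·28.3333·16.0356

508.8645 billion cells


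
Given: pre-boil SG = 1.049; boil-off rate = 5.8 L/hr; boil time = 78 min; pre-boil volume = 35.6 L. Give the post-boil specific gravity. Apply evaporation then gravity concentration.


V_post = V_pre − rate·(t/60);  SG_post = 1 + (SG_pre−1)·V_pre/V_post
V_post = 35.6 − 5.8·(78/60) = 28.0600
SG_post = 1 + (1.049 − 1)·35.6/28.0600

1.0622


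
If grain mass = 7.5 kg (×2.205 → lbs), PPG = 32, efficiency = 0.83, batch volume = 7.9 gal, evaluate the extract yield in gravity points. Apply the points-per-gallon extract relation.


points = lbs × PPG × eff / vol
lbs = 7.5 × 2.205 = 16.5375
points = 16.5375 × 32 × 0.83 / 7.9

55.5995 points


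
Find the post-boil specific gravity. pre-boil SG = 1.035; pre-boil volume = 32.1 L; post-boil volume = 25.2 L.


SG_post = 1 + (SG_pre − 1)·V_pre/V_post
pts_pre = (1.035 − 1)·1000 = 35.0000
pts_post = 35.0000·32.1/25.2 = 44.5833
SG_post = 1 + 44.5833/1000

1.0446


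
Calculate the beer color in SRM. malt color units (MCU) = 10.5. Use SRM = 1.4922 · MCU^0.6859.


SRM = 1.4922 · 10.5^0.6859

7.4862 SRM


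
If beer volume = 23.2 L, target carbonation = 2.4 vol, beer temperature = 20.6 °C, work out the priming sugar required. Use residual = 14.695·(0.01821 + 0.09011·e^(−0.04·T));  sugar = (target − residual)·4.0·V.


residual = 14.695·(0.01821 + 0.09011·e^(−0.04·20.6)) = 0.8485
sugar = (2.4 − 0.8485)·4.0·23.2

143.9817 g


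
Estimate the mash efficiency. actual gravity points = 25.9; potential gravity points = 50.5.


efficiency = actual / potential × 100
efficiency = 25.9 / 50.5 × 100

51.2871 %


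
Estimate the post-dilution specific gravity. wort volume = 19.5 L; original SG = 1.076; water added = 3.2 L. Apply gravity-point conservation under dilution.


SG_new = 1 + (SG_old − 1)·V_old/(V_old + V_water)
pts = (1.076 − 1)·1000·19.5/(19.5 + 3.2) = 65.2863
SG_new = 1 + 65.2863/1000

1.0653


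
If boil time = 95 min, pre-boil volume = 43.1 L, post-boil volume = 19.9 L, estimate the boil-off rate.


rate = (V_pre − V_post) / (t_min/60)
rate = (43.1 − 19.9) / (95/60)

14.6526 L/hr


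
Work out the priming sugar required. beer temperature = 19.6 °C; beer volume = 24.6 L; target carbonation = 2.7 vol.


residual = 14.695·(0.01821 + 0.09011·e^(−0.04·T));  sugar = (target − residual)·4.0·V
residual = 14.695·(0.01821 + 0.09011·e^(−0.04·19.6)) = 0.8722
sugar = (2.7 − 0.8722)·4.0·24.6

179.8576 g


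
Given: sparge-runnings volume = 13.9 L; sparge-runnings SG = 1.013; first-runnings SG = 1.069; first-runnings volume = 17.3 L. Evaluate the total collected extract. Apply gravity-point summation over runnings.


total = Σ (SG_i − 1)·1000·V_i
first = (1.069 − 1)·1000·17.3 = 1193.7000
sparge = (1.013 − 1)·1000·13.9 = 180.7000
total = 1193.7000 + 180.7000

1374.4000 gravity·L


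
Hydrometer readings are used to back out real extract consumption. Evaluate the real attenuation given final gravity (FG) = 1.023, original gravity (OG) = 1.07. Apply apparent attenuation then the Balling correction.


AA = (OG−FG)/(OG−1)·100;  RA = AA·0.8192
AA = (1.07 − 1.023)/(1.07 − 1)·100 = 67.1429
RA = 67.1429·0.8192

55.0034 %


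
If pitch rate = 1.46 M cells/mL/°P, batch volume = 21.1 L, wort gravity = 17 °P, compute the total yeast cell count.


cells (billions) = rate · V_L · °P
cells = 1.46 · 21.1 · 17

523.7020 billion cells


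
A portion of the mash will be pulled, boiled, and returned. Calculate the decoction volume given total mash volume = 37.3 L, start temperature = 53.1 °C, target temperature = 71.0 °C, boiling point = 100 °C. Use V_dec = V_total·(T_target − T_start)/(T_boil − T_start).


V_dec = 37.3·(71.0 − 53.1)/(100 − 53.1)

14.2360 L


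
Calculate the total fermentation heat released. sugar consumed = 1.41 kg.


Q = m_sugar · 590 kJ/kg
Q = 1.41 · 590

831.9000 kJ


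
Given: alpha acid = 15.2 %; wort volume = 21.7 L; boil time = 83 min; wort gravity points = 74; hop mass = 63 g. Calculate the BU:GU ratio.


U = 1.65·0.000125^(GP/1000)·(1−e^(−0.04t))/4.15;  IBU = (α/100)·m·U·1000/V;  BU:GU = IBU/GP
U = 1.65·0.000125^(74/1000)·(1−e^(−0.04·83))/4.15 = 0.1971
IBU = (15.2/100)·63·0.1971·1000/21.7 = 86.9641
BU:GU = 86.9641/74

1.1752


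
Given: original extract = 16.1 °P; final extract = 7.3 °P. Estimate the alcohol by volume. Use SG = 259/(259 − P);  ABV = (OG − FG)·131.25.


OG = 259/(259 − 16.1) = 1.0663
FG = 259/(259 − 7.3) = 1.0290
ABV = (1.0663 − 1.0290)·131.25

4.8930 % ABV


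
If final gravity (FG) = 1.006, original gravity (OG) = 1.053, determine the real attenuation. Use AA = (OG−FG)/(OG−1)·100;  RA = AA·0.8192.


AA = (1.053 − 1.006)/(1.053 − 1)·100 = 88.6792
RA = 88.6792·0.8192

72.6460 %


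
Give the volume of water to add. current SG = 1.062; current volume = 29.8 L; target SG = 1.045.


V_water = V·((SG_curr − 1)/(SG_target − 1) − 1)
V_water = 29.8·((1.062 − 1)/(1.045 − 1) − 1)

11.2578 L


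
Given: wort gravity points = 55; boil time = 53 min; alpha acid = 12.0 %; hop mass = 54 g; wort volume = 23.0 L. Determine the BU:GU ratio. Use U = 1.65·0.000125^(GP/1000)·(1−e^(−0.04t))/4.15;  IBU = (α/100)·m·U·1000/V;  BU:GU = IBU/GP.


U = 1.65·0.000125^(55/1000)·(1−e^(−0.04·53))/4.15 = 0.2134
IBU = (12.0/100)·54·0.2134·1000/23.0 = 60.1285
BU:GU = 60.1285/55

1.0932
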